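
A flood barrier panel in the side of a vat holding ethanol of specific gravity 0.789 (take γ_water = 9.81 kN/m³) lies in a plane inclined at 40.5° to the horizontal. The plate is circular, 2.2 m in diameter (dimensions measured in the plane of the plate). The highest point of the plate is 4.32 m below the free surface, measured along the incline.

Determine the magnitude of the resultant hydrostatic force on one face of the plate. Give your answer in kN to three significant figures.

F ≈ 104 kN

γ = 0.789 × 9.81 = 7.74009 kN/m³.
Let θ = 40.5° be the plate's angle to the horizontal; measure y along the incline from where the plane meets the free surface. Vertical depth h = y·sinθ with sinθ = 0.649448.
The centroid is at the centre, 1.1 m below the top of the plate, so y_c = 4.32 + 1.1 = 5.42 m and h_c = 5.42 × 0.649448 = 3.52001 m.
A = π(1.1)² = 3.80133 m².
Resultant F = γ·h_c·A = 7.74009 × 3.52001 × 3.80133 = 103.568 kN.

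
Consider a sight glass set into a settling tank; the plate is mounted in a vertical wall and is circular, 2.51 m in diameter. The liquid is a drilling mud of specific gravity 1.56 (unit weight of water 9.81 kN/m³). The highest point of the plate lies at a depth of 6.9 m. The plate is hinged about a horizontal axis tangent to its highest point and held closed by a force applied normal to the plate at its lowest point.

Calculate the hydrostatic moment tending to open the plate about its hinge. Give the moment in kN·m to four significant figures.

γ = 1.56 × 9.81 = 15.3036 kN/m³.
The centroid is at the centre, 1.255 m below the top of the plate, so the centroid depth is h_c = 6.9 + 1.255 = 8.155 m.
A = π(1.255)² = 4.94809 m².
Resultant F = γ·h_c·A = 15.3036 × 8.155 × 4.94809 = 617.526 kN.
I_c = πr⁴/4 = π × 1.255⁴/4 = 1.94834 m⁴.
Centre of pressure: y_p = y_c + I_c/(y_c·A) = 8.155 + 1.94834/(8.155 × 4.94809) = 8.155 + 0.048284 = 8.20328 m along the plane.
The resultant acts 1.255 + 0.048284 = 1.30328 m (along the plate) below the hinge at the top edge, so the moment about the hinge is M = F × 1.30328 = 617.526 × 1.30328 = 804.809 kN·m.

M ≈ 804.8 kN·m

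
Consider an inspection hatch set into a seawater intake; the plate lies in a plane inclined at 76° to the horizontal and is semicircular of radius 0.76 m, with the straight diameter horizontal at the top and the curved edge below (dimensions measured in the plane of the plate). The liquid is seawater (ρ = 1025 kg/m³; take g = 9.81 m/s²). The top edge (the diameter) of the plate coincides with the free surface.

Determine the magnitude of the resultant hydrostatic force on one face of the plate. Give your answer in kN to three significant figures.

γ = ρg = 1025 × 9.81 / 1000 = 10.05525 kN/m³.
Let θ = 76° be the plate's angle to the horizontal; measure y along the incline from where the plane meets the free surface. Vertical depth h = y·sinθ with sinθ = 0.970296.
The centroid of a semicircle lies 4r/(3π) = 0.322554 m from the diameter, here below the top edge, so y_c = 0.322554 m and h_c = 0.322554 × 0.970296 = 0.312973 m.
A = πr²/2 = π × 0.76²/2 = 0.907292 m².
Resultant F = γ·h_c·A = 10.05525 × 0.312973 × 0.907292 = 2.85527 kN.

F ≈ 2.86 kN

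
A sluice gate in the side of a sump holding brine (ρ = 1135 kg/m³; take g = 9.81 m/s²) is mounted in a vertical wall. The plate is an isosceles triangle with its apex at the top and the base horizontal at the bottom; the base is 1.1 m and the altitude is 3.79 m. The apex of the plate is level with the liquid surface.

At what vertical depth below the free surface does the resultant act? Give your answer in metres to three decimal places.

γ = ρg = 1135 × 9.81 / 1000 = 11.13435 kN/m³.
With the apex up, the centroid sits 2h/3 = 2 × 3.79/3 = 2.52667 m below the apex, so the centroid depth is h_c = 2.52667 m.
A = ½ × 1.1 × 3.79 = 2.0845 m².
Resultant F = γ·h_c·A = 11.13435 × 2.52667 × 2.0845 = 58.6429 kN.
I_c = b·h³/36 = 1.1 × 3.79³/36 = 1.66344 m⁴.
Centre of pressure: y_p = y_c + I_c/(y_c·A) = 2.52667 + 1.66344/(2.52667 × 2.0845) = 2.52667 + 0.315832 = 2.8425 m along the plane.

h_p = 2.843 m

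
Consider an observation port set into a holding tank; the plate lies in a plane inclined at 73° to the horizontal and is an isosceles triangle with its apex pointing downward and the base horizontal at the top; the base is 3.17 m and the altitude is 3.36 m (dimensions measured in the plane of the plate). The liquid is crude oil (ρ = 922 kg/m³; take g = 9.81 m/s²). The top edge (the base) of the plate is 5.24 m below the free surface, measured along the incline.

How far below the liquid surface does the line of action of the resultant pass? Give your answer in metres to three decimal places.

h_p = 6.176 m

γ = ρg = 922 × 9.81 / 1000 = 9.04482 kN/m³.
Let θ = 73° be the plate's angle to the horizontal; measure y along the incline from where the plane meets the free surface. Vertical depth h = y·sinθ with sinθ = 0.956305.
With the apex down, the centroid sits h/3 = 3.36/3 = 1.12 m below the base (the top edge), so y_c = 5.24 + 1.12 = 6.36 m and h_c = 6.36 × 0.956305 = 6.0821 m.
A = ½ × 3.17 × 3.36 = 5.3256 m².
Resultant F = γ·h_c·A = 9.04482 × 6.0821 × 5.3256 = 292.969 kN.
I_c = b·h³/36 = 3.17 × 3.36³/36 = 3.34022 m⁴.
Centre of pressure: y_p = y_c + I_c/(y_c·A) = 6.36 + 3.34022/(6.36 × 5.3256) = 6.36 + 0.0986165 = 6.45862 m along the plane.
Vertically, h_p = y_p·sinθ = 6.45862 × 0.956305 = 6.17641 m.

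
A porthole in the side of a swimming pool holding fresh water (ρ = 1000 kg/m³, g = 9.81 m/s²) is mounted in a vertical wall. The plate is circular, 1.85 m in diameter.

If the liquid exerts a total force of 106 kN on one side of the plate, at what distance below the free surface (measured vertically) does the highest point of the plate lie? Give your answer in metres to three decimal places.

d_top ≈ 3.095 m

γ = ρg = 1000 × 9.81 = 9810 N/m³ = 9.81 kN/m³.
A = π(0.925)² = 2.68803 m².
From F = γ·h_c·A, the centroid depth is h_c = 106/(9.81 × 2.68803) = 4.01978 m.
The centroid is at the centre, 0.925 m below the top of the plate, so the highest point sits at h_top = 4.01978 − 0.925 = 3.09478 m below the surface.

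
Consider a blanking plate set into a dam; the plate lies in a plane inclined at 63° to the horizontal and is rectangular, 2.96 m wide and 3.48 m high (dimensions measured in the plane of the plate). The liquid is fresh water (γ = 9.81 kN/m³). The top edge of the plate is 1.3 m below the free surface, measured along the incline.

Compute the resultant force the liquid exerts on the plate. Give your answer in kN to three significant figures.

γ = 9.81 kN/m³.
Let θ = 63° be the plate's angle to the horizontal; measure y along the incline from where the plane meets the free surface. Vertical depth h = y·sinθ with sinθ = 0.891007.
The centroid lies 3.48/2 = 1.74 m below the top edge, so y_c = 1.3 + 1.74 = 3.04 m and h_c = 3.04 × 0.891007 = 2.70866 m.
A = 2.96 × 3.48 = 10.3008 m².
Resultant F = γ·h_c·A = 9.81 × 2.70866 × 10.3008 = 273.712 kN.

F ≈ 274 kN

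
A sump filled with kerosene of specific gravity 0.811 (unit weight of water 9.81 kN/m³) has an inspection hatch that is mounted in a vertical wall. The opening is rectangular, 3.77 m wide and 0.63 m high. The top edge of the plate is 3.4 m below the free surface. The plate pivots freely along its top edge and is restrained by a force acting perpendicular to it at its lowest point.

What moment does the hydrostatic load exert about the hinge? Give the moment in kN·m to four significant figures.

M ≈ 22.74 kN·m

γ = 0.811 × 9.81 = 7.95591 kN/m³.
The centroid lies 0.63/2 = 0.315 m below the top edge, so the centroid depth is h_c = 3.4 + 0.315 = 3.715 m.
A = 3.77 × 0.63 = 2.3751 m².
Resultant F = γ·h_c·A = 7.95591 × 3.715 × 2.3751 = 70.1989 kN.
I_c = b·h³/12 = 3.77 × 0.63³/12 = 0.0785564 m⁴.
Centre of pressure: y_p = y_c + I_c/(y_c·A) = 3.715 + 0.0785564/(3.715 × 2.3751) = 3.715 + 0.00890309 = 3.7239 m along the plane.
The resultant acts 0.315 + 0.00890309 = 0.323903 m (along the plate) below the hinge at the top edge, so the moment about the hinge is M = F × 0.323903 = 70.1989 × 0.323903 = 22.7376 kN·m.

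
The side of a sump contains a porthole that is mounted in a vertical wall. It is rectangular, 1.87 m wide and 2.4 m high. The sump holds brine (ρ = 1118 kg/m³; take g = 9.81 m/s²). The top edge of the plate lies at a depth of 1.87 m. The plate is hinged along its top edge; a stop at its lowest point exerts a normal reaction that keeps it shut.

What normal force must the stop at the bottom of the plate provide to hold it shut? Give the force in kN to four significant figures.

γ = ρg = 1118 × 9.81 / 1000 = 10.96758 kN/m³.
The centroid lies 2.4/2 = 1.2 m below the top edge, so the centroid depth is h_c = 1.87 + 1.2 = 3.07 m.
A = 1.87 × 2.4 = 4.488 m².
Resultant F = γ·h_c·A = 10.96758 × 3.07 × 4.488 = 151.113 kN.
I_c = b·h³/12 = 1.87 × 2.4³/12 = 2.15424 m⁴.
Centre of pressure: y_p = y_c + I_c/(y_c·A) = 3.07 + 2.15424/(3.07 × 4.488) = 3.07 + 0.156352 = 3.22635 m along the plane.
The resultant acts 1.2 + 0.156352 = 1.35635 m (along the plate) below the hinge at the top edge, so the moment about the hinge is M = F × 1.35635 = 151.113 × 1.35635 = 204.962 kN·m.
A normal force at the bottom, 2.4 m from the hinge, must supply this moment: P = 204.962/2.4 = 85.4008 kN.

P ≈ 85.40 kN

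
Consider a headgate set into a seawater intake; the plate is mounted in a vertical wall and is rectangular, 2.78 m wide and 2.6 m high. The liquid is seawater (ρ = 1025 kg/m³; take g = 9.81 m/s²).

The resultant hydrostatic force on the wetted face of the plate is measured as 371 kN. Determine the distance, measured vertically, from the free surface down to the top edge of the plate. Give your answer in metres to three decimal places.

γ = ρg = 1025 × 9.81 / 1000 = 10.05525 kN/m³.
A = 2.78 × 2.6 = 7.228 m².
From F = γ·h_c·A, the centroid depth is h_c = 371/(10.05525 × 7.228) = 5.10461 m.
The centroid lies 2.6/2 = 1.3 m below the top edge, so the top edge sits at h_top = 5.10461 − 1.3 = 3.80461 m below the surface.

d_top ≈ 3.805 m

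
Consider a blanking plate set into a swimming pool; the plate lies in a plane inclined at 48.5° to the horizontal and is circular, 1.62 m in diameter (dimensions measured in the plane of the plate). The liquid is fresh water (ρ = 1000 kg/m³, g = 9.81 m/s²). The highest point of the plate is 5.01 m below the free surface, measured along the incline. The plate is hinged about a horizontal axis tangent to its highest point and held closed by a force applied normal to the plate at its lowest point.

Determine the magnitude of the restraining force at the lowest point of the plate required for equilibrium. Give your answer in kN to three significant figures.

γ = ρg = 1000 × 9.81 = 9810 N/m³ = 9.81 kN/m³.
Let θ = 48.5° be the plate's angle to the horizontal; measure y along the incline from where the plane meets the free surface. Vertical depth h = y·sinθ with sinθ = 0.748956.
The centroid is at the centre, 0.81 m below the top of the plate, so y_c = 5.01 + 0.81 = 5.82 m and h_c = 5.82 × 0.748956 = 4.35892 m.
A = π(0.81)² = 2.0612 m².
Resultant F = γ·h_c·A = 9.81 × 4.35892 × 2.0612 = 88.139 kN.
I_c = πr⁴/4 = π × 0.81⁴/4 = 0.338088 m⁴.
Centre of pressure: y_p = y_c + I_c/(y_c·A) = 5.82 + 0.338088/(5.82 × 2.0612) = 5.82 + 0.028183 = 5.84818 m along the plane.
The resultant acts 0.81 + 0.028183 = 0.838183 m (along the plate) below the hinge at the top edge, so the moment about the hinge is M = F × 0.838183 = 88.139 × 0.838183 = 73.8766 kN·m.
A normal force at the bottom, 1.62 m from the hinge, must supply this moment: P = 73.8766/1.62 = 45.6028 kN.

P ≈ 45.6 kN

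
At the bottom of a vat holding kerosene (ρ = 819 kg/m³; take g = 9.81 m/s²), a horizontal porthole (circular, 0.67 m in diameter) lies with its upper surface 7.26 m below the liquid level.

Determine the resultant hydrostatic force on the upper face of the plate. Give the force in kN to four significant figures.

F ≈ 20.57 kN

γ = ρg = 819 × 9.81 / 1000 = 8.03439 kN/m³.
The plate is horizontal, so pressure is uniform at p = γ·h = 8.03439 × 7.26 = 58.3297 kN/m².
A = π(0.335)² = 0.352565 m².
F = p·A = 58.3297 × 0.352565 = 20.565 kN.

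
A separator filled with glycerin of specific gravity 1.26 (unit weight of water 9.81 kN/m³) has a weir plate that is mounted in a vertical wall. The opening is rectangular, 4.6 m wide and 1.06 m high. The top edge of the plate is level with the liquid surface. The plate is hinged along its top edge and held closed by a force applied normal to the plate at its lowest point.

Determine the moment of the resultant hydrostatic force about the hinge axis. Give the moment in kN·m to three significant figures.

γ = 1.26 × 9.81 = 12.3606 kN/m³.
The centroid lies 1.06/2 = 0.53 m below the top edge, so the centroid depth is h_c = 0.53 m.
A = 4.6 × 1.06 = 4.876 m².
Resultant F = γ·h_c·A = 12.3606 × 0.53 × 4.876 = 31.9433 kN.
I_c = b·h³/12 = 4.6 × 1.06³/12 = 0.456556 m⁴.
Centre of pressure: y_p = y_c + I_c/(y_c·A) = 0.53 + 0.456556/(0.53 × 4.876) = 0.53 + 0.176667 = 0.706667 m along the plane.
The resultant acts 0.53 + 0.176667 = 0.706667 m (along the plate) below the hinge at the top edge, so the moment about the hinge is M = F × 0.706667 = 31.9433 × 0.706667 = 22.5733 kN·m.

M ≈ 22.6 kN·m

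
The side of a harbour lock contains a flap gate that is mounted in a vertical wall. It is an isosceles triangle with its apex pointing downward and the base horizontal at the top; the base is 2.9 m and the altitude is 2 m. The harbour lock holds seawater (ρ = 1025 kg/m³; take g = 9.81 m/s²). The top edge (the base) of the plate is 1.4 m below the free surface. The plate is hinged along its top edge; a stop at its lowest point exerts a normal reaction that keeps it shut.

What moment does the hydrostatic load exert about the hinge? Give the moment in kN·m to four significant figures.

M ≈ 46.66 kN·m

γ = ρg = 1025 × 9.81 / 1000 = 10.05525 kN/m³.
With the apex down, the centroid sits h/3 = 2/3 = 0.666667 m below the base (the top edge), so the centroid depth is h_c = 1.4 + 0.666667 = 2.06667 m.
A = ½ × 2.9 × 2 = 2.9 m².
Resultant F = γ·h_c·A = 10.05525 × 2.06667 × 2.9 = 60.2646 kN.
I_c = b·h³/36 = 2.9 × 2³/36 = 0.644444 m⁴.
Centre of pressure: y_p = y_c + I_c/(y_c·A) = 2.06667 + 0.644444/(2.06667 × 2.9) = 2.06667 + 0.107527 = 2.1742 m along the plane.
The resultant acts 0.666667 + 0.107527 = 0.774194 m (along the plate) below the hinge at the top edge, so the moment about the hinge is M = F × 0.774194 = 60.2646 × 0.774194 = 46.6565 kN·m.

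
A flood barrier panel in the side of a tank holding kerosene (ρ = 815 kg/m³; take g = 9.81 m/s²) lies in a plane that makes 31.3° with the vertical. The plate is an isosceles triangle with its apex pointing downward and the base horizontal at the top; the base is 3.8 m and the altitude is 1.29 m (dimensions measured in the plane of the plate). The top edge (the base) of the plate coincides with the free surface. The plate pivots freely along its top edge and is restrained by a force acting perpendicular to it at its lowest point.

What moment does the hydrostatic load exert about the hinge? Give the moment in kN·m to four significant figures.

γ = ρg = 815 × 9.81 / 1000 = 7.99515 kN/m³.
The plate makes 31.3° with the vertical, i.e. θ = 90° − 31.3° = 58.7° to the horizontal. Measuring y along the incline from the free-surface line, vertical depth h = y·sinθ with sinθ = 0.854459.
With the apex down, the centroid sits h/3 = 1.29/3 = 0.43 m below the base (the top edge), so y_c = 0.43 m and h_c = 0.43 × 0.854459 = 0.367417 m.
A = ½ × 3.8 × 1.29 = 2.451 m².
Resultant F = γ·h_c·A = 7.99515 × 0.367417 × 2.451 = 7.19994 kN.
I_c = b·h³/36 = 3.8 × 1.29³/36 = 0.226595 m⁴.
Centre of pressure: y_p = y_c + I_c/(y_c·A) = 0.43 + 0.226595/(0.43 × 2.451) = 0.43 + 0.215 = 0.645 m along the plane.
The resultant acts 0.43 + 0.215 = 0.645 m (along the plate) below the hinge at the top edge, so the moment about the hinge is M = F × 0.645 = 7.19994 × 0.645 = 4.64396 kN·m.

M ≈ 4.644 kN·m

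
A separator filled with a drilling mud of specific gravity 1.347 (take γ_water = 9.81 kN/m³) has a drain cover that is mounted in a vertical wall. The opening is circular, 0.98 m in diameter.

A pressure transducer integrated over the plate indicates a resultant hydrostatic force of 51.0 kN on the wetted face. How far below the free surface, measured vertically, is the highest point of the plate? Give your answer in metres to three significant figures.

d_top ≈ 4.63 m

γ = 1.347 × 9.81 = 13.21407 kN/m³.
A = π(0.49)² = 0.754296 m².
From F = γ·h_c·A, the centroid depth is h_c = 51.0/(13.21407 × 0.754296) = 5.11672 m.
The centroid is at the centre, 0.49 m below the top of the plate, so the highest point sits at h_top = 5.11672 − 0.49 = 4.62672 m below the surface.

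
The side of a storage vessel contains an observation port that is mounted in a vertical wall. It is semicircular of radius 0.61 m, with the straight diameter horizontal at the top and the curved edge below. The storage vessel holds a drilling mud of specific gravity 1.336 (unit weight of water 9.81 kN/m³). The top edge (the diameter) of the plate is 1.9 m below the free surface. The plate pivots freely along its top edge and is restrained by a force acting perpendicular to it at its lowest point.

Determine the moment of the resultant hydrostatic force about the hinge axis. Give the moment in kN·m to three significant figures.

γ = 1.336 × 9.81 = 13.10616 kN/m³.
The centroid of a semicircle lies 4r/(3π) = 0.258892 m from the diameter, here below the top edge, so the centroid depth is h_c = 1.9 + 0.258892 = 2.15889 m.
A = πr²/2 = π × 0.61²/2 = 0.584493 m².
Resultant F = γ·h_c·A = 13.10616 × 2.15889 × 0.584493 = 16.5381 kN.
I_c = (π/8 − 8/(9π))·r⁴ = 0.109757 × 0.61⁴ = 0.0151968 m⁴.
Centre of pressure: y_p = y_c + I_c/(y_c·A) = 2.15889 + 0.0151968/(2.15889 × 0.584493) = 2.15889 + 0.0120432 = 2.17093 m along the plane.
The resultant acts 0.258892 + 0.0120432 = 0.270935 m (along the plate) below the hinge at the top edge, so the moment about the hinge is M = F × 0.270935 = 16.5381 × 0.270935 = 4.48075 kN·m.

M ≈ 4.48 kN·m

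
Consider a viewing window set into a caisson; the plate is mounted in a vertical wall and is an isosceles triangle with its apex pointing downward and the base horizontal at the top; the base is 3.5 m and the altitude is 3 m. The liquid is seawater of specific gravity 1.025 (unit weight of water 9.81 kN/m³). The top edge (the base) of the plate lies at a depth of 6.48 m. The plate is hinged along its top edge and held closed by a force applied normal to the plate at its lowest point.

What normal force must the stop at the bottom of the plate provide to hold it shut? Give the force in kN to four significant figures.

P ≈ 140.4 kN

γ = 1.025 × 9.81 = 10.05525 kN/m³.
With the apex down, the centroid sits h/3 = 3/3 = 1 m below the base (the top edge), so the centroid depth is h_c = 6.48 + 1 = 7.48 m.
A = ½ × 3.5 × 3 = 5.25 m².
Resultant F = γ·h_c·A = 10.05525 × 7.48 × 5.25 = 394.87 kN.
I_c = b·h³/36 = 3.5 × 3³/36 = 2.625 m⁴.
Centre of pressure: y_p = y_c + I_c/(y_c·A) = 7.48 + 2.625/(7.48 × 5.25) = 7.48 + 0.0668449 = 7.54684 m along the plane.
The resultant acts 1 + 0.0668449 = 1.06684 m (along the plate) below the hinge at the top edge, so the moment about the hinge is M = F × 1.06684 = 394.87 × 1.06684 = 421.263 kN·m.
A normal force at the bottom, 3 m from the hinge, must supply this moment: P = 421.263/3 = 140.421 kN.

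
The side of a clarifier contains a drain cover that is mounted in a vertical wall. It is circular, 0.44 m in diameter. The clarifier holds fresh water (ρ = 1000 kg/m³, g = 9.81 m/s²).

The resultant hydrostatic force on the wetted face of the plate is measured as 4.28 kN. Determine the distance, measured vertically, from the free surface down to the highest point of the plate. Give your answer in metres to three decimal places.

γ = ρg = 1000 × 9.81 = 9810 N/m³ = 9.81 kN/m³.
A = π(0.22)² = 0.152053 m².
From F = γ·h_c·A, the centroid depth is h_c = 4.28/(9.81 × 0.152053) = 2.86933 m.
The centroid is at the centre, 0.22 m below the top of the plate, so the highest point sits at h_top = 2.86933 − 0.22 = 2.64933 m below the surface.

d_top ≈ 2.649 m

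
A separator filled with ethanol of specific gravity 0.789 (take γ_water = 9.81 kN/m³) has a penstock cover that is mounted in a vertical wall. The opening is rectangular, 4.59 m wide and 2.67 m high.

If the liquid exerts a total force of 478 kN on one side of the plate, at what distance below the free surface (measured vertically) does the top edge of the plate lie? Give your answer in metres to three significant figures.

d_top ≈ 3.70 m

γ = 0.789 × 9.81 = 7.74009 kN/m³.
A = 4.59 × 2.67 = 12.2553 m².
From F = γ·h_c·A, the centroid depth is h_c = 478/(7.74009 × 12.2553) = 5.03916 m.
The centroid lies 2.67/2 = 1.335 m below the top edge, so the top edge sits at h_top = 5.03916 − 1.335 = 3.70416 m below the surface.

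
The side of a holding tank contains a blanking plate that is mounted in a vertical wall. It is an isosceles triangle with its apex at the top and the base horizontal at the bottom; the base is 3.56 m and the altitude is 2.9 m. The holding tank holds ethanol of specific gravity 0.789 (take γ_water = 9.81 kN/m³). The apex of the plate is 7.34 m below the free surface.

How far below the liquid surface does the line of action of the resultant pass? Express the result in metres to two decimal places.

h_p = 9.32 m

γ = 0.789 × 9.81 = 7.74009 kN/m³.
With the apex up, the centroid sits 2h/3 = 2 × 2.9/3 = 1.93333 m below the apex, so the centroid depth is h_c = 7.34 + 1.93333 = 9.27333 m.
A = ½ × 3.56 × 2.9 = 5.162 m².
Resultant F = γ·h_c·A = 7.74009 × 9.27333 × 5.162 = 370.51 kN.
I_c = b·h³/36 = 3.56 × 2.9³/36 = 2.4118 m⁴.
Centre of pressure: y_p = y_c + I_c/(y_c·A) = 9.27333 + 2.4118/(9.27333 × 5.162) = 9.27333 + 0.0503834 = 9.32371 m along the plane.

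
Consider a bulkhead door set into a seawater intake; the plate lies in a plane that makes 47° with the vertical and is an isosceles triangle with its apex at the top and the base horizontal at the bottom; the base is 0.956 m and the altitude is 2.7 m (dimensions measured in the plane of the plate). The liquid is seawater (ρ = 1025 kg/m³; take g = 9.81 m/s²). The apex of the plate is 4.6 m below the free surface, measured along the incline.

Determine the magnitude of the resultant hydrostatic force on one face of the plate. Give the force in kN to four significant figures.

F ≈ 56.64 kN

γ = ρg = 1025 × 9.81 / 1000 = 10.05525 kN/m³.
The plate makes 47° with the vertical, i.e. θ = 90° − 47° = 43° to the horizontal. Measuring y along the incline from the free-surface line, vertical depth h = y·sinθ with sinθ = 0.681998.
With the apex up, the centroid sits 2h/3 = 2 × 2.7/3 = 1.8 m below the apex, so y_c = 4.6 + 1.8 = 6.4 m and h_c = 6.4 × 0.681998 = 4.36479 m.
A = ½ × 0.956 × 2.7 = 1.2906 m².
Resultant F = γ·h_c·A = 10.05525 × 4.36479 × 1.2906 = 56.6432 kN.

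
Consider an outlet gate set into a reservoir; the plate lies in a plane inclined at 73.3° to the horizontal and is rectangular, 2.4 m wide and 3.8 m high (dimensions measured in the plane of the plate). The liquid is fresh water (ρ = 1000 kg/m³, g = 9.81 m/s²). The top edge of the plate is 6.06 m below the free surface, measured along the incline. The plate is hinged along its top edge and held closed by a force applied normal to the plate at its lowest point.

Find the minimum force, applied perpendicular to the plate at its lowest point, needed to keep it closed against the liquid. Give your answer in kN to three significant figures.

γ = ρg = 1000 × 9.81 = 9810 N/m³ = 9.81 kN/m³.
Let θ = 73.3° be the plate's angle to the horizontal; measure y along the incline from where the plane meets the free surface. Vertical depth h = y·sinθ with sinθ = 0.957822.
The centroid lies 3.8/2 = 1.9 m below the top edge, so y_c = 6.06 + 1.9 = 7.96 m and h_c = 7.96 × 0.957822 = 7.62426 m.
A = 2.4 × 3.8 = 9.12 m².
Resultant F = γ·h_c·A = 9.81 × 7.62426 × 9.12 = 682.121 kN.
I_c = b·h³/12 = 2.4 × 3.8³/12 = 10.9744 m⁴.
Centre of pressure: y_p = y_c + I_c/(y_c·A) = 7.96 + 10.9744/(7.96 × 9.12) = 7.96 + 0.151173 = 8.11117 m along the plane.
The resultant acts 1.9 + 0.151173 = 2.05117 m (along the plate) below the hinge at the top edge, so the moment about the hinge is M = F × 2.05117 = 682.121 × 2.05117 = 1399.15 kN·m.
A normal force at the bottom, 3.8 m from the hinge, must supply this moment: P = 1399.15/3.8 = 368.197 kN.

P ≈ 368 kN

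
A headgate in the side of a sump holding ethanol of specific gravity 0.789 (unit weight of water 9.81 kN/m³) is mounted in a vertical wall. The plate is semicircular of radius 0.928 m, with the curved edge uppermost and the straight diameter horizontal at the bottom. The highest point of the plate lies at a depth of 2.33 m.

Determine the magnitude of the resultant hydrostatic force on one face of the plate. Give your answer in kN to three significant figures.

γ = 0.789 × 9.81 = 7.74009 kN/m³.
The centroid lies 4r/(3π) = 0.393855 m above the diameter, so r − 4r/(3π) = 0.928 − 0.393855 = 0.534145 m below the topmost point, so the centroid depth is h_c = 2.33 + 0.534145 = 2.86415 m.
A = πr²/2 = π × 0.928²/2 = 1.35274 m².
Resultant F = γ·h_c·A = 7.74009 × 2.86415 × 1.35274 = 29.9886 kN.

F ≈ 30.0 kN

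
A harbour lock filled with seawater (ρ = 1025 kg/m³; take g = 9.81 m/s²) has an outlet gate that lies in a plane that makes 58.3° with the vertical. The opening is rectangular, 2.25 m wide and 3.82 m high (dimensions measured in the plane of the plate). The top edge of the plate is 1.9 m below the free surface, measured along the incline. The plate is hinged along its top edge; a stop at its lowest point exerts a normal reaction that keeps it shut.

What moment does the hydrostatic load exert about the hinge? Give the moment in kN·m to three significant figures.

γ = ρg = 1025 × 9.81 / 1000 = 10.05525 kN/m³.
The plate makes 58.3° with the vertical, i.e. θ = 90° − 58.3° = 31.7° to the horizontal. Measuring y along the incline from the free-surface line, vertical depth h = y·sinθ with sinθ = 0.525472.
The centroid lies 3.82/2 = 1.91 m below the top edge, so y_c = 1.9 + 1.91 = 3.81 m and h_c = 3.81 × 0.525472 = 2.00205 m.
A = 2.25 × 3.82 = 8.595 m².
Resultant F = γ·h_c·A = 10.05525 × 2.00205 × 8.595 = 173.027 kN.
I_c = b·h³/12 = 2.25 × 3.82³/12 = 10.4518 m⁴.
Centre of pressure: y_p = y_c + I_c/(y_c·A) = 3.81 + 10.4518/(3.81 × 8.595) = 3.81 + 0.319169 = 4.12917 m along the plane.
The resultant acts 1.91 + 0.319169 = 2.22917 m (along the plate) below the hinge at the top edge, so the moment about the hinge is M = F × 2.22917 = 173.027 × 2.22917 = 385.707 kN·m.

M ≈ 386 kN·m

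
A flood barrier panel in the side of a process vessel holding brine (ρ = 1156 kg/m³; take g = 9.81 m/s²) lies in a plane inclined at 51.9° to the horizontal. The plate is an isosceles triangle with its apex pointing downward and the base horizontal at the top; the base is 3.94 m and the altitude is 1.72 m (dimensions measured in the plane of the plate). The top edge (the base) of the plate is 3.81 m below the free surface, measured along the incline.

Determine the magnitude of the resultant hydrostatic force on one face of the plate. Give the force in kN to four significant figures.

F ≈ 132.5 kN

γ = ρg = 1156 × 9.81 / 1000 = 11.34036 kN/m³.
Let θ = 51.9° be the plate's angle to the horizontal; measure y along the incline from where the plane meets the free surface. Vertical depth h = y·sinθ with sinθ = 0.786935.
With the apex down, the centroid sits h/3 = 1.72/3 = 0.573333 m below the base (the top edge), so y_c = 3.81 + 0.573333 = 4.38333 m and h_c = 4.38333 × 0.786935 = 3.4494 m.
A = ½ × 3.94 × 1.72 = 3.3884 m².
Resultant F = γ·h_c·A = 11.34036 × 3.4494 × 3.3884 = 132.546 kN.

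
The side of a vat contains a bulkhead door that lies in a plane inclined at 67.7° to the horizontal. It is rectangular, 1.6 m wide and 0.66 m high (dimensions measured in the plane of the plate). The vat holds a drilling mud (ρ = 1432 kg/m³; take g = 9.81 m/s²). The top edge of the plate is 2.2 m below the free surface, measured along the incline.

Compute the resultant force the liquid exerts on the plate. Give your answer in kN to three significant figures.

γ = ρg = 1432 × 9.81 / 1000 = 14.04792 kN/m³.
Let θ = 67.7° be the plate's angle to the horizontal; measure y along the incline from where the plane meets the free surface. Vertical depth h = y·sinθ with sinθ = 0.925210.
The centroid lies 0.66/2 = 0.33 m below the top edge, so y_c = 2.2 + 0.33 = 2.53 m and h_c = 2.53 × 0.925210 = 2.34078 m.
A = 1.6 × 0.66 = 1.056 m².
Resultant F = γ·h_c·A = 14.04792 × 2.34078 × 1.056 = 34.7245 kN.

F ≈ 34.7 kN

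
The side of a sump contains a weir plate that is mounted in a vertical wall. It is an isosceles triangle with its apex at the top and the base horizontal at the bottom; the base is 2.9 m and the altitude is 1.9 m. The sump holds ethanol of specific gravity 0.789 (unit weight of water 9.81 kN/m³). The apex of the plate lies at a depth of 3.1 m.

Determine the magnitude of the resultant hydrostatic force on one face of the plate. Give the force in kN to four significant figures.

F ≈ 93.11 kN

γ = 0.789 × 9.81 = 7.74009 kN/m³.
With the apex up, the centroid sits 2h/3 = 2 × 1.9/3 = 1.26667 m below the apex, so the centroid depth is h_c = 3.1 + 1.26667 = 4.36667 m.
A = ½ × 2.9 × 1.9 = 2.755 m².
Resultant F = γ·h_c·A = 7.74009 × 4.36667 × 2.755 = 93.1146 kN.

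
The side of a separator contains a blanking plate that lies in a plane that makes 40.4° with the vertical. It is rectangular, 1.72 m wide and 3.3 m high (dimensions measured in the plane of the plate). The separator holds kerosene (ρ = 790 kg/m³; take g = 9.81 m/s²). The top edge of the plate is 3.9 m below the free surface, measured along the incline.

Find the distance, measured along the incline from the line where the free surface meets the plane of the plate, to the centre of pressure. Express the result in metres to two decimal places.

γ = ρg = 790 × 9.81 / 1000 = 7.7499 kN/m³.
The plate makes 40.4° with the vertical, i.e. θ = 90° − 40.4° = 49.6° to the horizontal. Measuring y along the incline from the free-surface line, vertical depth h = y·sinθ with sinθ = 0.761538.
The centroid lies 3.3/2 = 1.65 m below the top edge, so y_c = 3.9 + 1.65 = 5.55 m and h_c = 5.55 × 0.761538 = 4.22654 m.
A = 1.72 × 3.3 = 5.676 m².
Resultant F = γ·h_c·A = 7.7499 × 4.22654 × 5.676 = 185.919 kN.
I_c = b·h³/12 = 1.72 × 3.3³/12 = 5.15097 m⁴.
Centre of pressure: y_p = y_c + I_c/(y_c·A) = 5.55 + 5.15097/(5.55 × 5.676) = 5.55 + 0.163514 = 5.71351 m along the plane.

y_p = 5.71 m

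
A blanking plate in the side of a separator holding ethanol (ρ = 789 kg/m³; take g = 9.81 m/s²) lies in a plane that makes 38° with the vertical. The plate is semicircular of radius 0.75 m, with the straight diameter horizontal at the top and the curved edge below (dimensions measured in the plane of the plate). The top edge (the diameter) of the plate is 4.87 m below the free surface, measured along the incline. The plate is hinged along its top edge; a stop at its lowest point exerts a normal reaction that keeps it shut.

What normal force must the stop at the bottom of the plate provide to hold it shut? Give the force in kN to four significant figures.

P ≈ 12.15 kN

γ = ρg = 789 × 9.81 / 1000 = 7.74009 kN/m³.
The plate makes 38° with the vertical, i.e. θ = 90° − 38° = 52° to the horizontal. Measuring y along the incline from the free-surface line, vertical depth h = y·sinθ with sinθ = 0.788011.
The centroid of a semicircle lies 4r/(3π) = 0.31831 m from the diameter, here below the top edge, so y_c = 4.87 + 0.31831 = 5.18831 m and h_c = 5.18831 × 0.788011 = 4.08845 m.
A = πr²/2 = π × 0.75²/2 = 0.883573 m².
Resultant F = γ·h_c·A = 7.74009 × 4.08845 × 0.883573 = 27.9606 kN.
I_c = (π/8 − 8/(9π))·r⁴ = 0.109757 × 0.75⁴ = 0.0347278 m⁴.
Centre of pressure: y_p = y_c + I_c/(y_c·A) = 5.18831 + 0.0347278/(5.18831 × 0.883573) = 5.18831 + 0.00757546 = 5.19589 m along the plane.
The resultant acts 0.31831 + 0.00757546 = 0.325885 m (along the plate) below the hinge at the top edge, so the moment about the hinge is M = F × 0.325885 = 27.9606 × 0.325885 = 9.11194 kN·m.
A normal force at the bottom, 0.75 m from the hinge, must supply this moment: P = 9.11194/0.75 = 12.1493 kN.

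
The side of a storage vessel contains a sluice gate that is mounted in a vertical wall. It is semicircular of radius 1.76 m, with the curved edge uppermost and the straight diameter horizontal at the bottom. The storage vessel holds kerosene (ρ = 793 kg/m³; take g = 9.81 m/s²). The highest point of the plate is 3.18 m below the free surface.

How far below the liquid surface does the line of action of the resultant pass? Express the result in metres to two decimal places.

γ = ρg = 793 × 9.81 / 1000 = 7.77933 kN/m³.
The centroid lies 4r/(3π) = 0.746967 m above the diameter, so r − 4r/(3π) = 1.76 − 0.746967 = 1.01303 m below the topmost point, so the centroid depth is h_c = 3.18 + 1.01303 = 4.19303 m.
A = πr²/2 = π × 1.76²/2 = 4.8657 m².
Resultant F = γ·h_c·A = 7.77933 × 4.19303 × 4.8657 = 158.714 kN.
I_c = (π/8 − 8/(9π))·r⁴ = 0.109757 × 1.76⁴ = 1.05313 m⁴.
Centre of pressure: y_p = y_c + I_c/(y_c·A) = 4.19303 + 1.05313/(4.19303 × 4.8657) = 4.19303 + 0.0516189 = 4.24465 m along the plane.

h_p = 4.24 m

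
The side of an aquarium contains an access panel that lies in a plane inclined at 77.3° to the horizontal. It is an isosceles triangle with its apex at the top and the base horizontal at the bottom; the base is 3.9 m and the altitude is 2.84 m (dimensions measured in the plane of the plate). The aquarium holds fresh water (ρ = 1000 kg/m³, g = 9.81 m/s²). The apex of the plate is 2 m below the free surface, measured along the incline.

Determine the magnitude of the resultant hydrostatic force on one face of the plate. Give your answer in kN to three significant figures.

γ = ρg = 1000 × 9.81 = 9810 N/m³ = 9.81 kN/m³.
Let θ = 77.3° be the plate's angle to the horizontal; measure y along the incline from where the plane meets the free surface. Vertical depth h = y·sinθ with sinθ = 0.975535.
With the apex up, the centroid sits 2h/3 = 2 × 2.84/3 = 1.89333 m below the apex, so y_c = 2 + 1.89333 = 3.89333 m and h_c = 3.89333 × 0.975535 = 3.79808 m.
A = ½ × 3.9 × 2.84 = 5.538 m².
Resultant F = γ·h_c·A = 9.81 × 3.79808 × 5.538 = 206.341 kN.

F ≈ 206 kN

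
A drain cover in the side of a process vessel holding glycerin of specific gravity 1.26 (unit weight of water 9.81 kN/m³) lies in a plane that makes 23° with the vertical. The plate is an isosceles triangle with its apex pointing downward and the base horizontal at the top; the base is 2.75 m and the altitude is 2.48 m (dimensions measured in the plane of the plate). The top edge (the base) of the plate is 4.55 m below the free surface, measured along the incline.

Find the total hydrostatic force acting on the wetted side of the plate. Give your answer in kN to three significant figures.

F ≈ 209 kN

γ = 1.26 × 9.81 = 12.3606 kN/m³.
The plate makes 23° with the vertical, i.e. θ = 90° − 23° = 67° to the horizontal. Measuring y along the incline from the free-surface line, vertical depth h = y·sinθ with sinθ = 0.920505.
With the apex down, the centroid sits h/3 = 2.48/3 = 0.826667 m below the base (the top edge), so y_c = 4.55 + 0.826667 = 5.37667 m and h_c = 5.37667 × 0.920505 = 4.94925 m.
A = ½ × 2.75 × 2.48 = 3.41 m².
Resultant F = γ·h_c·A = 12.3606 × 4.94925 × 3.41 = 208.609 kN.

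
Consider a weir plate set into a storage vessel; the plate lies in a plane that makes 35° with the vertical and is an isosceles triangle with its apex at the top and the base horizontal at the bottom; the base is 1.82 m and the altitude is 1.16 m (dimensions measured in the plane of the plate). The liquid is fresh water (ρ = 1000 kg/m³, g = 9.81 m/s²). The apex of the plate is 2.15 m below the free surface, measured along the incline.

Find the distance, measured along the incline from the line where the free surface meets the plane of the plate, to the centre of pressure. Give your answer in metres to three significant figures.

y_p = 2.95 m

γ = ρg = 1000 × 9.81 = 9810 N/m³ = 9.81 kN/m³.
The plate makes 35° with the vertical, i.e. θ = 90° − 35° = 55° to the horizontal. Measuring y along the incline from the free-surface line, vertical depth h = y·sinθ with sinθ = 0.819152.
With the apex up, the centroid sits 2h/3 = 2 × 1.16/3 = 0.773333 m below the apex, so y_c = 2.15 + 0.773333 = 2.92333 m and h_c = 2.92333 × 0.819152 = 2.39465 m.
A = ½ × 1.82 × 1.16 = 1.0556 m².
Resultant F = γ·h_c·A = 9.81 × 2.39465 × 1.0556 = 24.7976 kN.
I_c = b·h³/36 = 1.82 × 1.16³/36 = 0.078912 m⁴.
Centre of pressure: y_p = y_c + I_c/(y_c·A) = 2.92333 + 0.078912/(2.92333 × 1.0556) = 2.92333 + 0.0255721 = 2.9489 m along the plane.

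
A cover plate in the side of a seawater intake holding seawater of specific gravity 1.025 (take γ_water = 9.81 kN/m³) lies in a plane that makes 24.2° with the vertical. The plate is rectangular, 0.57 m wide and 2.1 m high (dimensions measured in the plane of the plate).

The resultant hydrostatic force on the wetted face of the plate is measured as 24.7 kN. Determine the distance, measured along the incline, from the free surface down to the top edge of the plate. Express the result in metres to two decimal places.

γ = 1.025 × 9.81 = 10.05525 kN/m³.
A = 0.57 × 2.1 = 1.197 m².
From F = γ·h_c·A, the centroid depth is h_c = 24.7/(10.05525 × 1.197) = 2.05215 m.
The plate makes 24.2° with the vertical, i.e. θ = 90° − 24.2° = 65.8° to the horizontal. Measuring y along the incline from the free-surface line, vertical depth h = y·sinθ with sinθ = 0.912120.
Along the incline, y_c = h_c/sinθ = 2.05215/0.912120 = 2.24987 m.
The centroid lies 2.1/2 = 1.05 m below the top edge, so the top edge sits at y_top = 2.24987 − 1.05 = 1.19987 m along the incline.

y_top ≈ 1.20 m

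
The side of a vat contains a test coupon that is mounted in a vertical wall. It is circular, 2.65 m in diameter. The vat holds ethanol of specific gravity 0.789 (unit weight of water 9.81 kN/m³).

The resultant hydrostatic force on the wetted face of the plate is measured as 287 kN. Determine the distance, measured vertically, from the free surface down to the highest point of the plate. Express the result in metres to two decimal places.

γ = 0.789 × 9.81 = 7.74009 kN/m³.
A = π(1.325)² = 5.51546 m².
From F = γ·h_c·A, the centroid depth is h_c = 287/(7.74009 × 5.51546) = 6.72286 m.
The centroid is at the centre, 1.325 m below the top of the plate, so the highest point sits at h_top = 6.72286 − 1.325 = 5.39786 m below the surface.

d_top ≈ 5.40 m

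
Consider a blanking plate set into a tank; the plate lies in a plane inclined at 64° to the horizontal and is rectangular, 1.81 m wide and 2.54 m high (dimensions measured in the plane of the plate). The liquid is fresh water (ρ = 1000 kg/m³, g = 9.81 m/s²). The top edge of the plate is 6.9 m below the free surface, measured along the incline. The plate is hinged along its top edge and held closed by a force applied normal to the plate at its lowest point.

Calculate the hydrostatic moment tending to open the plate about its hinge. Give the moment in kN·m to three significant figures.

M ≈ 442 kN·m

γ = ρg = 1000 × 9.81 = 9810 N/m³ = 9.81 kN/m³.
Let θ = 64° be the plate's angle to the horizontal; measure y along the incline from where the plane meets the free surface. Vertical depth h = y·sinθ with sinθ = 0.898794.
The centroid lies 2.54/2 = 1.27 m below the top edge, so y_c = 6.9 + 1.27 = 8.17 m and h_c = 8.17 × 0.898794 = 7.34315 m.
A = 1.81 × 2.54 = 4.5974 m².
Resultant F = γ·h_c·A = 9.81 × 7.34315 × 4.5974 = 331.18 kN.
I_c = b·h³/12 = 1.81 × 2.54³/12 = 2.47172 m⁴.
Centre of pressure: y_p = y_c + I_c/(y_c·A) = 8.17 + 2.47172/(8.17 × 4.5974) = 8.17 + 0.0658059 = 8.23581 m along the plane.
The resultant acts 1.27 + 0.0658059 = 1.33581 m (along the plate) below the hinge at the top edge, so the moment about the hinge is M = F × 1.33581 = 331.18 × 1.33581 = 442.394 kN·m.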